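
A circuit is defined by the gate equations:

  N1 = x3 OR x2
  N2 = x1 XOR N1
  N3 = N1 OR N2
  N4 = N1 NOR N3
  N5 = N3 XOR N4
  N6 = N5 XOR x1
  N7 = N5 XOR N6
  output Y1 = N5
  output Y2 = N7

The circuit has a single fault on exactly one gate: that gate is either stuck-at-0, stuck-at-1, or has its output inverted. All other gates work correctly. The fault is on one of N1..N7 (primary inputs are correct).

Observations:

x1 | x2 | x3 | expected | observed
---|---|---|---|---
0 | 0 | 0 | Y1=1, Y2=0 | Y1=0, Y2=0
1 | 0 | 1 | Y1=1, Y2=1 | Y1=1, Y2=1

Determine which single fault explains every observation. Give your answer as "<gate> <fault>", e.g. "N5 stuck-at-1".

Fault-free values for test 1 (x1=0, x2=0, x3=0): N1=0, N2=0, N3=0, N4=1, N5=1, N6=1, N7=0, giving Y1=1, Y2=0. Observed Y1=0, Y2=0.
Test 1: faults giving observed Y1=0, Y2=0 are {N4 stuck-at-0, N4 inverted output, N5 stuck-at-0, N5 inverted output}.
Test 2 (x1=1, x2=0, x3=1): fault-free N1=1, N2=0, N3=1, N4=0, N5=1, N6=0, N7=1 → Y1=1, Y2=1; observed Y1=1, Y2=1. Eliminates N4 inverted output, N5 stuck-at-0, N5 inverted output.
Only N4 stuck-at-0 is consistent with every test.

N4 stuck-at-0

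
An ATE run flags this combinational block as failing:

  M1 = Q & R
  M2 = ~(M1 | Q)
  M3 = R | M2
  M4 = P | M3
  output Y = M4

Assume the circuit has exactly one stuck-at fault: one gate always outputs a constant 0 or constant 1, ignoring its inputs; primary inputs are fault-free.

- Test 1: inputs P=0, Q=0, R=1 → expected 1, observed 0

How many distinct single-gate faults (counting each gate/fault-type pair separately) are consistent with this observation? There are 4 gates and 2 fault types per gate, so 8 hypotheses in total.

Fault-free: M1=0, M2=1, M3=1, M4=1 → 1. Observed 0.
  M1 stuck-at-0: output 1 ✗
  M1 stuck-at-1: output 1 ✗
  M2 stuck-at-0: output 1 ✗
  M2 stuck-at-1: output 1 ✗
  M3 stuck-at-0: output 0 ✓
  M3 stuck-at-1: output 1 ✗
  M4 stuck-at-0: output 0 ✓
  M4 stuck-at-1: output 1 ✗
Consistent faults: {M3 stuck-at-0, M4 stuck-at-0} — 2 in all.

2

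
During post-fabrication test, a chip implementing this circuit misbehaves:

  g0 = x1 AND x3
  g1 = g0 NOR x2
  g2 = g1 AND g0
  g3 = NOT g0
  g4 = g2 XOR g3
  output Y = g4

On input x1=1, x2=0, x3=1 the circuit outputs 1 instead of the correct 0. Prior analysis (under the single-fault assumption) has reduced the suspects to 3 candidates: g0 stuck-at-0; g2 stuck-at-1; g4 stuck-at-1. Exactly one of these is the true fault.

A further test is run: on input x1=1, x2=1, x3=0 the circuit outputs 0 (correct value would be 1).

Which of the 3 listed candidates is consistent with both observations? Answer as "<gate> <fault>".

Evaluate each candidate on input x1=1, x2=1, x3=0:
  g0 stuck-at-0: g0=0 [stuck-at-0], g1=0, g2=0, g3=1, g4=1 → 1 — eliminated
  g2 stuck-at-1: g0=0, g1=0, g2=1 [stuck-at-1], g3=1, g4=0 → 0 — matches
  g4 stuck-at-1: g0=0, g1=0, g2=0, g3=1, g4=1 [stuck-at-1] → 1 — eliminated
Only g2 stuck-at-1 reproduces the observed 0.

g2 stuck-at-1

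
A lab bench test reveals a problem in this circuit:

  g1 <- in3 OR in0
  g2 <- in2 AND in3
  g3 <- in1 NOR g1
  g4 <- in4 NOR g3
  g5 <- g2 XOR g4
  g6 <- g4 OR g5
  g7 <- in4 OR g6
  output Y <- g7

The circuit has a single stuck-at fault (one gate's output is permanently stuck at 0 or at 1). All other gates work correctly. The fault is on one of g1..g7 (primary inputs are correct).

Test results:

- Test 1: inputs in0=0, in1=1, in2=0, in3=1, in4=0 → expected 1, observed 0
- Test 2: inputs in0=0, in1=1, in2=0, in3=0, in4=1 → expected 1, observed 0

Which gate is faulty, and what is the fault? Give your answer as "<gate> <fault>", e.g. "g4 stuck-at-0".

Fault-free values for test 1 (in0=0, in1=1, in2=0, in3=1, in4=0): g1=1, g2=0, g3=0, g4=1, g5=1, g6=1, g7=1, giving Y=1. Observed 0.
Test 1: faults giving observed 0 are {g3 stuck-at-1, g4 stuck-at-0, g6 stuck-at-0, g7 stuck-at-0}.
Test 2 (in0=0, in1=1, in2=0, in3=0, in4=1): fault-free g1=0, g2=0, g3=0, g4=0, g5=0, g6=0, g7=1 → 1; observed 0. Eliminates g3 stuck-at-1, g4 stuck-at-0, g6 stuck-at-0.
Only g7 stuck-at-0 is consistent with every test.

g7 stuck-at-0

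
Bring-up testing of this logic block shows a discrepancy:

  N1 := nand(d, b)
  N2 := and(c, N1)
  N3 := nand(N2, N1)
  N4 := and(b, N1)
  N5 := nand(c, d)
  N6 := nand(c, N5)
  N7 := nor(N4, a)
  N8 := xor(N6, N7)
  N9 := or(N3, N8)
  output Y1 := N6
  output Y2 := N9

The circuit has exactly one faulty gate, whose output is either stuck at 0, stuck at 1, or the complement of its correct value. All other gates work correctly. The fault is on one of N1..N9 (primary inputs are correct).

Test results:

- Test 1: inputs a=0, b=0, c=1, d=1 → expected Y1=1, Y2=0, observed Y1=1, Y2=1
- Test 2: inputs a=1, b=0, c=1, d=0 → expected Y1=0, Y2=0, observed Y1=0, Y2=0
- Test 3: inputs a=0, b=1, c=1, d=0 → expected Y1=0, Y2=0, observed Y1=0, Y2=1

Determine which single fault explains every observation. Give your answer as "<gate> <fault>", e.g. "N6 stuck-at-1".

Fault-free values for test 1 (a=0, b=0, c=1, d=1): N1=1, N2=1, N3=0, N4=0, N5=0, N6=1, N7=1, N8=0, N9=0, giving Y1=1, Y2=0. Observed Y1=1, Y2=1.
Test 1: faults giving observed Y1=1, Y2=1 are {N1 stuck-at-0, N1 inverted output, N2 stuck-at-0, N2 inverted output, N3 stuck-at-1, N3 inverted output, N4 stuck-at-1, N4 inverted output, N7 stuck-at-0, N7 inverted output, N8 stuck-at-1, N8 inverted output, N9 stuck-at-1, N9 inverted output}.
Test 2 (a=1, b=0, c=1, d=0): fault-free N1=1, N2=1, N3=0, N4=0, N5=1, N6=0, N7=0, N8=0, N9=0 → Y1=0, Y2=0; observed Y1=0, Y2=0. Eliminates N1 stuck-at-0, N1 inverted output, N2 stuck-at-0, N2 inverted output, N3 stuck-at-1, N3 inverted output, N7 inverted output, N8 stuck-at-1, N8 inverted output, N9 stuck-at-1, N9 inverted output.
Test 3 (a=0, b=1, c=1, d=0): fault-free N1=1, N2=1, N3=0, N4=1, N5=1, N6=0, N7=0, N8=0, N9=0 → Y1=0, Y2=0; observed Y1=0, Y2=1. Eliminates N4 stuck-at-1, N7 stuck-at-0.
Only N4 inverted output is consistent with every test.

N4 inverted output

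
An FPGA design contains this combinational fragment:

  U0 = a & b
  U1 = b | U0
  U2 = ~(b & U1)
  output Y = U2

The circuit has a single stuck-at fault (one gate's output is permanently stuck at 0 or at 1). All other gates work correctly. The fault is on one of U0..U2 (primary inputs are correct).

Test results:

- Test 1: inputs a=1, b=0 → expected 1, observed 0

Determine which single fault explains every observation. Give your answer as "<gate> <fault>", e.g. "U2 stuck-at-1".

U2 stuck-at-0

Fault-free values for test 1 (a=1, b=0): U0=0, U1=0, U2=1, giving Y=1. Observed 0.
Test 1: faults giving observed 0 are {U2 stuck-at-0}.
Only U2 stuck-at-0 is consistent with every test.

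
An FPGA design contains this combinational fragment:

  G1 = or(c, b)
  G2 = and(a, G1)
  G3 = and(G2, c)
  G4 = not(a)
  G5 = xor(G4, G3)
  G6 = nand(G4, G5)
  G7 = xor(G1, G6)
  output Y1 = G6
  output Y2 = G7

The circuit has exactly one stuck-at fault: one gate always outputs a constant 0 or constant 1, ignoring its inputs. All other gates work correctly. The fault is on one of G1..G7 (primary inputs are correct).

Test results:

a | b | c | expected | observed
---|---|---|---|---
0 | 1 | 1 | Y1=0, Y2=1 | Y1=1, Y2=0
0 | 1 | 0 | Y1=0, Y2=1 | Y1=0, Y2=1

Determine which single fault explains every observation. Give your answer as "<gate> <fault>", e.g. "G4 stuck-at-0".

Fault-free values for test 1 (a=0, b=1, c=1): G1=1, G2=0, G3=0, G4=1, G5=1, G6=0, G7=1, giving Y1=0, Y2=1. Observed Y1=1, Y2=0.
Test 1: faults giving observed Y1=1, Y2=0 are {G2 stuck-at-1, G3 stuck-at-1, G4 stuck-at-0, G5 stuck-at-0, G6 stuck-at-1}.
Test 2 (a=0, b=1, c=0): fault-free G1=1, G2=0, G3=0, G4=1, G5=1, G6=0, G7=1 → Y1=0, Y2=1; observed Y1=0, Y2=1. Eliminates G3 stuck-at-1, G4 stuck-at-0, G5 stuck-at-0, G6 stuck-at-1.
Only G2 stuck-at-1 is consistent with every test.

G2 stuck-at-1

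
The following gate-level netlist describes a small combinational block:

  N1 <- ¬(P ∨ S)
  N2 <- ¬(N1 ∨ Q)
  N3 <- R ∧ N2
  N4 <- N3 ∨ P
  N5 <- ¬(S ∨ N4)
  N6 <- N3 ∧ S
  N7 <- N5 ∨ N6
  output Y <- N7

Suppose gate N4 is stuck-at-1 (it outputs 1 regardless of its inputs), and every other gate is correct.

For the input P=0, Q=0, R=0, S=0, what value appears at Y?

Propagate with N4 forced: N1=1, N2=0, N3=0, N4=1 [stuck-at-1], N5=0, N6=0, N7=0.
So Y = 0. (Without the fault it would be 1.)

0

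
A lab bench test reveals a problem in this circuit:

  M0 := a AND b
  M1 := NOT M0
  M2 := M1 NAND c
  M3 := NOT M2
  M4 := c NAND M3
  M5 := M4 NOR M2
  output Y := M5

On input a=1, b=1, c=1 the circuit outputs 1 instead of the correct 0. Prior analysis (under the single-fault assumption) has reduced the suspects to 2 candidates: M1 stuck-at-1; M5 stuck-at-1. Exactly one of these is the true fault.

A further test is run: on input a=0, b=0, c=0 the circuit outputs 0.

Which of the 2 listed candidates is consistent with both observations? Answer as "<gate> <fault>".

M1 stuck-at-1

Evaluate each candidate on input a=0, b=0, c=0:
  M1 stuck-at-1: M0=0, M1=1 [stuck-at-1], M2=1, M3=0, M4=1, M5=0 → 0 — matches
  M5 stuck-at-1: M0=0, M1=1, M2=1, M3=0, M4=1, M5=1 [stuck-at-1] → 1 — eliminated
Only M1 stuck-at-1 reproduces the observed 0.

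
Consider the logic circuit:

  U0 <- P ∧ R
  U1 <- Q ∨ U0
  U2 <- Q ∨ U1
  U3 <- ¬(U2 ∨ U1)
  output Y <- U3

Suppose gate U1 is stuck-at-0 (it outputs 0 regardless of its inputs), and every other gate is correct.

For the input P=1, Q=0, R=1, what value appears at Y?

1

Propagate with U1 forced: U0=1, U1=0 [stuck-at-0], U2=0, U3=1.
So Y = 1. (Without the fault it would be 0.)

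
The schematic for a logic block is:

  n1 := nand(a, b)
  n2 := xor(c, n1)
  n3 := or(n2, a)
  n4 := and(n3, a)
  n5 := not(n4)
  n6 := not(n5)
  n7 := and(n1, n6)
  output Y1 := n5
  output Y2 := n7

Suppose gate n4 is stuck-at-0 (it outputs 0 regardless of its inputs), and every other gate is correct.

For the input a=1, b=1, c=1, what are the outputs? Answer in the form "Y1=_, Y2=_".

Propagate with n4 forced: n1=0, n2=1, n3=1, n4=0 [stuck-at-0], n5=1, n6=0, n7=0.
So the outputs are Y1=1, Y2=0. (Without the fault they would be Y1=0, Y2=0.)

Y1=1, Y2=0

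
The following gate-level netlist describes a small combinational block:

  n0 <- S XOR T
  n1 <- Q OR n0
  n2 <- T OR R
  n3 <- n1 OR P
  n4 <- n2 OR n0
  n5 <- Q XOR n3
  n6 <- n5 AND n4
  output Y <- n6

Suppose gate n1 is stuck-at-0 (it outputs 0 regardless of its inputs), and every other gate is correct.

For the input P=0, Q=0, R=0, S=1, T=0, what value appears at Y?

0

Propagate with n1 forced: n0=1, n1=0 [stuck-at-0], n2=0, n3=0, n4=1, n5=0, n6=0.
So Y = 0. (Without the fault it would be 1.)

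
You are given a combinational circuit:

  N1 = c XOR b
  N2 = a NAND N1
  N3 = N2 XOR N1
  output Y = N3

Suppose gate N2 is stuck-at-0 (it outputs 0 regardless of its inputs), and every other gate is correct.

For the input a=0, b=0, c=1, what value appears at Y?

Propagate with N2 forced: N1=1, N2=0 [stuck-at-0], N3=1.
So Y = 1. (Without the fault it would be 0.)

1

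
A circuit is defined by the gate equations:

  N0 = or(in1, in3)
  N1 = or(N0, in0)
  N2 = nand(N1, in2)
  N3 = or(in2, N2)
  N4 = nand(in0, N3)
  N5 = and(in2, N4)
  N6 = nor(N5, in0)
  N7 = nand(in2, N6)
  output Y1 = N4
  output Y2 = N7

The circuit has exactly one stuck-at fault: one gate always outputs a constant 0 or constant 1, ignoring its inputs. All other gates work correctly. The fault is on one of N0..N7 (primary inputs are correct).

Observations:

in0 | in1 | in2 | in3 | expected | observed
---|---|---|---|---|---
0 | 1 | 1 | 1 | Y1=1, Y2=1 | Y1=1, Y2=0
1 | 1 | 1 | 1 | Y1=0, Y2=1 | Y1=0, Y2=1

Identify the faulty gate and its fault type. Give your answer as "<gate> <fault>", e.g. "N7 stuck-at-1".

Fault-free values for test 1 (in0=0, in1=1, in2=1, in3=1): N0=1, N1=1, N2=0, N3=1, N4=1, N5=1, N6=0, N7=1, giving Y1=1, Y2=1. Observed Y1=1, Y2=0.
Test 1: faults giving observed Y1=1, Y2=0 are {N5 stuck-at-0, N6 stuck-at-1, N7 stuck-at-0}.
Test 2 (in0=1, in1=1, in2=1, in3=1): fault-free N0=1, N1=1, N2=0, N3=1, N4=0, N5=0, N6=0, N7=1 → Y1=0, Y2=1; observed Y1=0, Y2=1. Eliminates N6 stuck-at-1, N7 stuck-at-0.
Only N5 stuck-at-0 is consistent with every test.

N5 stuck-at-0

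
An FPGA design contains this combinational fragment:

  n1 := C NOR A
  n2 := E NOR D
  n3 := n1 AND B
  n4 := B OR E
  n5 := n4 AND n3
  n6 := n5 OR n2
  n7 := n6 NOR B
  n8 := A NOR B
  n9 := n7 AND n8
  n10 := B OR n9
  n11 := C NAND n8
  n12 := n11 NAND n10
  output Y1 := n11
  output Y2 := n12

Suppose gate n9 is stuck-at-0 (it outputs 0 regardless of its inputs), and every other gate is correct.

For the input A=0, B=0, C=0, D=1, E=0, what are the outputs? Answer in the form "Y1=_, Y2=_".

Y1=1, Y2=1

Propagate with n9 forced: n1=1, n2=0, n3=0, n4=0, n5=0, n6=0, n7=1, n8=1, n9=0 [stuck-at-0], n10=0, n11=1, n12=1.
So the outputs are Y1=1, Y2=1. (Without the fault they would be Y1=1, Y2=0.)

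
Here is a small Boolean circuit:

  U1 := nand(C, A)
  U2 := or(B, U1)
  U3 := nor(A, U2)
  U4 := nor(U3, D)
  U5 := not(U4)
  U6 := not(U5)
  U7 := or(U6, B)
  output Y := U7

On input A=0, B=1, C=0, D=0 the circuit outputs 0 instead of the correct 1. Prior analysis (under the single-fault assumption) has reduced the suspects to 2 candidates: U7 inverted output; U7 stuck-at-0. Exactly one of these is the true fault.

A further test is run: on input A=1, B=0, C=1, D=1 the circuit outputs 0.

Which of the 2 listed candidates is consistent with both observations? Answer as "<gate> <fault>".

Evaluate each candidate on input A=1, B=0, C=1, D=1:
  U7 inverted output: U1=0, U2=0, U3=0, U4=0, U5=1, U6=0, U7=1 [inverted output] → 1 — eliminated
  U7 stuck-at-0: U1=0, U2=0, U3=0, U4=0, U5=1, U6=0, U7=0 [stuck-at-0] → 0 — matches
Only U7 stuck-at-0 reproduces the observed 0.

U7 stuck-at-0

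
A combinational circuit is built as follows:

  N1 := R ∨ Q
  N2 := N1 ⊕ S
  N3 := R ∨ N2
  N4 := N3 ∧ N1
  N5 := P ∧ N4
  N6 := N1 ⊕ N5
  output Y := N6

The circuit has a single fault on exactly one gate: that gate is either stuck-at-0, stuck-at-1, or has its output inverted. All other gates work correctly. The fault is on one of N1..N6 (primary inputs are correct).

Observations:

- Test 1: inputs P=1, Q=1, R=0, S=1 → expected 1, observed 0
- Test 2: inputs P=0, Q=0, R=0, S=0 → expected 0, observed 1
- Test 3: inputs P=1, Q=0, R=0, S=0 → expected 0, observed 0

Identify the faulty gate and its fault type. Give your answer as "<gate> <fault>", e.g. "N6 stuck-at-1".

Fault-free values for test 1 (P=1, Q=1, R=0, S=1): N1=1, N2=0, N3=0, N4=0, N5=0, N6=1, giving Y=1. Observed 0.
Test 1: faults giving observed 0 are {N1 stuck-at-0, N1 inverted output, N2 stuck-at-1, N2 inverted output, N3 stuck-at-1, N3 inverted output, N4 stuck-at-1, N4 inverted output, N5 stuck-at-1, N5 inverted output, N6 stuck-at-0, N6 inverted output}.
Test 2 (P=0, Q=0, R=0, S=0): fault-free N1=0, N2=0, N3=0, N4=0, N5=0, N6=0 → 0; observed 1. Eliminates N1 stuck-at-0, N2 stuck-at-1, N2 inverted output, N3 stuck-at-1, N3 inverted output, N4 stuck-at-1, N4 inverted output, N6 stuck-at-0.
Test 3 (P=1, Q=0, R=0, S=0): fault-free N1=0, N2=0, N3=0, N4=0, N5=0, N6=0 → 0; observed 0. Eliminates N5 stuck-at-1, N5 inverted output, N6 inverted output.
Only N1 inverted output is consistent with every test.

N1 inverted output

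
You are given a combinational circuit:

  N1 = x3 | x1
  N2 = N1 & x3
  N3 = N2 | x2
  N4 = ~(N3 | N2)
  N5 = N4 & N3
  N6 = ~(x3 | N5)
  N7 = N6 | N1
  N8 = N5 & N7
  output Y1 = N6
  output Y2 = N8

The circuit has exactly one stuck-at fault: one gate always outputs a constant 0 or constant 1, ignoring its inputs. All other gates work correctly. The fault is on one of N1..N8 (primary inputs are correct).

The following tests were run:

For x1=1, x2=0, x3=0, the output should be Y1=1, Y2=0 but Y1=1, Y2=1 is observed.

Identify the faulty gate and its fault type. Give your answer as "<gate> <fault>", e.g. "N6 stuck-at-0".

Fault-free values for test 1 (x1=1, x2=0, x3=0): N1=1, N2=0, N3=0, N4=1, N5=0, N6=1, N7=1, N8=0, giving Y1=1, Y2=0. Observed Y1=1, Y2=1.
Test 1: faults giving observed Y1=1, Y2=1 are {N8 stuck-at-1}.
Only N8 stuck-at-1 is consistent with every test.

N8 stuck-at-1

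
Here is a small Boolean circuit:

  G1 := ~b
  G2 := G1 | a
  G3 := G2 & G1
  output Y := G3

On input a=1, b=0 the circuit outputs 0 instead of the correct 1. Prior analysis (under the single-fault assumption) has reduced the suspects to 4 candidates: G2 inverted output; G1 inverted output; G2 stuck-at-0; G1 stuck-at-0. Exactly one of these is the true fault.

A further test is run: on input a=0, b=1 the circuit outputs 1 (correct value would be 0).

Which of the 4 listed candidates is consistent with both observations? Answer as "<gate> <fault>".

Evaluate each candidate on input a=0, b=1:
  G2 inverted output: G1=0, G2=1 [inverted output], G3=0 → 0 — eliminated
  G1 inverted output: G1=1 [inverted output], G2=1, G3=1 → 1 — matches
  G2 stuck-at-0: G1=0, G2=0 [stuck-at-0], G3=0 → 0 — eliminated
  G1 stuck-at-0: G1=0 [stuck-at-0], G2=0, G3=0 → 0 — eliminated
Only G1 inverted output reproduces the observed 1.

G1 inverted output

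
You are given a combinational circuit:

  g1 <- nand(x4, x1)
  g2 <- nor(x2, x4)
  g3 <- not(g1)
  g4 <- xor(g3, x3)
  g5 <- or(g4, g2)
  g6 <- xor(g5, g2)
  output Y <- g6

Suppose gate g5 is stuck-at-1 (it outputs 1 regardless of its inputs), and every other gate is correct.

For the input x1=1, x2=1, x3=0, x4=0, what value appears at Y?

1

Propagate with g5 forced: g1=1, g2=0, g3=0, g4=0, g5=1 [stuck-at-1], g6=1.
So Y = 1. (Without the fault it would be 0.)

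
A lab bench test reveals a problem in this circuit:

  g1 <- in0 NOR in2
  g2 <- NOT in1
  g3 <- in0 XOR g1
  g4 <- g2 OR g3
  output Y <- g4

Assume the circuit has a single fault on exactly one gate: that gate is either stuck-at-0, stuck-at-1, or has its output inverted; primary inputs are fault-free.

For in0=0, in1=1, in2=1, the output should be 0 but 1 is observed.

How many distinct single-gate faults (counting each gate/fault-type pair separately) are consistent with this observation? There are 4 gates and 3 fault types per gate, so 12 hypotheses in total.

8

Fault-free: g1=0, g2=0, g3=0, g4=0 → 0. Observed 1.
  g1 stuck-at-0: output 0 ✗
  g1 stuck-at-1: output 1 ✓
  g1 inverted output: output 1 ✓
  g2 stuck-at-0: output 0 ✗
  g2 stuck-at-1: output 1 ✓
  g2 inverted output: output 1 ✓
  g3 stuck-at-0: output 0 ✗
  g3 stuck-at-1: output 1 ✓
  g3 inverted output: output 1 ✓
  g4 stuck-at-0: output 0 ✗
  g4 stuck-at-1: output 1 ✓
  g4 inverted output: output 1 ✓
Consistent faults: {g1 stuck-at-1, g1 inverted output, g2 stuck-at-1, g2 inverted output, g3 stuck-at-1, g3 inverted output, g4 stuck-at-1, g4 inverted output} — 8 in all.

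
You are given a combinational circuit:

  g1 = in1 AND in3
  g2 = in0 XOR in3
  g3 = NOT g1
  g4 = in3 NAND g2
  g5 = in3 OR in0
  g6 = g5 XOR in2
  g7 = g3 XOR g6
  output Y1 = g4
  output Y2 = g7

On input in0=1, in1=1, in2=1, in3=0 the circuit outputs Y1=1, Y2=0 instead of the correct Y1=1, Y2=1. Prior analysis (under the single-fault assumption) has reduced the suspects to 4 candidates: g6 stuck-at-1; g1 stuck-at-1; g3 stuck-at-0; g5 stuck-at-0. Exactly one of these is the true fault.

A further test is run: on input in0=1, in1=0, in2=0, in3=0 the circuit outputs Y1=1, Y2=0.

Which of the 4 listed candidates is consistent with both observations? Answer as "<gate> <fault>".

g6 stuck-at-1

Evaluate each candidate on input in0=1, in1=0, in2=0, in3=0:
  g6 stuck-at-1: g1=0, g2=1, g3=1, g4=1, g5=1, g6=1 [stuck-at-1], g7=0 → Y1=1, Y2=0 — matches
  g1 stuck-at-1: g1=1 [stuck-at-1], g2=1, g3=0, g4=1, g5=1, g6=1, g7=1 → Y1=1, Y2=1 — eliminated
  g3 stuck-at-0: g1=0, g2=1, g3=0 [stuck-at-0], g4=1, g5=1, g6=1, g7=1 → Y1=1, Y2=1 — eliminated
  g5 stuck-at-0: g1=0, g2=1, g3=1, g4=1, g5=0 [stuck-at-0], g6=0, g7=1 → Y1=1, Y2=1 — eliminated
Only g6 stuck-at-1 reproduces the observed Y1=1, Y2=0.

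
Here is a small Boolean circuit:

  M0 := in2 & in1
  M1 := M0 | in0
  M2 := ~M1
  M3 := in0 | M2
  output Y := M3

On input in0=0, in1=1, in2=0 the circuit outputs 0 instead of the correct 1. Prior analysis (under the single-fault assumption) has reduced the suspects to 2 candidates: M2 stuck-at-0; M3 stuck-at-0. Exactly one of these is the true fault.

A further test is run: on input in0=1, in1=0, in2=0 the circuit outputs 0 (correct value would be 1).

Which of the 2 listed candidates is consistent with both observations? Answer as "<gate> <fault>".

Evaluate each candidate on input in0=1, in1=0, in2=0:
  M2 stuck-at-0: M0=0, M1=1, M2=0 [stuck-at-0], M3=1 → 1 — eliminated
  M3 stuck-at-0: M0=0, M1=1, M2=0, M3=0 [stuck-at-0] → 0 — matches
Only M3 stuck-at-0 reproduces the observed 0.

M3 stuck-at-0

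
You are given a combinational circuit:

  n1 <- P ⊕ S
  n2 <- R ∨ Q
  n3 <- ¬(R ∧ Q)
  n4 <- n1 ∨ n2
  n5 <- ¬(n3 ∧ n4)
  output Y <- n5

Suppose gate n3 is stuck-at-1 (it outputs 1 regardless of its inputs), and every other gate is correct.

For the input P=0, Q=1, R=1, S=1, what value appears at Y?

0

Propagate with n3 forced: n1=1, n2=1, n3=1 [stuck-at-1], n4=1, n5=0.
So Y = 0. (Without the fault it would be 1.)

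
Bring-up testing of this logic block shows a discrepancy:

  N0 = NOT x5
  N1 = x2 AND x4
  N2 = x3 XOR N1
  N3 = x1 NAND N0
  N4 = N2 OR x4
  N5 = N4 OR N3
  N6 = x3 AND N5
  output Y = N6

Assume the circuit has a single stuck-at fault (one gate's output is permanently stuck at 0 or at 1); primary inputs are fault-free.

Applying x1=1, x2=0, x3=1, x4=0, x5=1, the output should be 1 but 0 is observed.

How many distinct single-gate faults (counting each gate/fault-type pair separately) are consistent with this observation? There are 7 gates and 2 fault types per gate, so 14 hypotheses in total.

2

Fault-free: N0=0, N1=0, N2=1, N3=1, N4=1, N5=1, N6=1 → 1. Observed 0.
  N0 stuck-at-0: output 1 ✗
  N0 stuck-at-1: output 1 ✗
  N1 stuck-at-0: output 1 ✗
  N1 stuck-at-1: output 1 ✗
  N2 stuck-at-0: output 1 ✗
  N2 stuck-at-1: output 1 ✗
  N3 stuck-at-0: output 1 ✗
  N3 stuck-at-1: output 1 ✗
  N4 stuck-at-0: output 1 ✗
  N4 stuck-at-1: output 1 ✗
  N5 stuck-at-0: output 0 ✓
  N5 stuck-at-1: output 1 ✗
  N6 stuck-at-0: output 0 ✓
  N6 stuck-at-1: output 1 ✗
Consistent faults: {N5 stuck-at-0, N6 stuck-at-0} — 2 in all.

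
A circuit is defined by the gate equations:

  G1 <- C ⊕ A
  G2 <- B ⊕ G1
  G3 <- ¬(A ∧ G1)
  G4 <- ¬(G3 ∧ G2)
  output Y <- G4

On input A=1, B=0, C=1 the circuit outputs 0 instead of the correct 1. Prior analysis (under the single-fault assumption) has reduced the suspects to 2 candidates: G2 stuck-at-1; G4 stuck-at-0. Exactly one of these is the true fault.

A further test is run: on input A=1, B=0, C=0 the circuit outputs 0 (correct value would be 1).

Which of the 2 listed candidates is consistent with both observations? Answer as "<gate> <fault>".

G4 stuck-at-0

Evaluate each candidate on input A=1, B=0, C=0:
  G2 stuck-at-1: G1=1, G2=1 [stuck-at-1], G3=0, G4=1 → 1 — eliminated
  G4 stuck-at-0: G1=1, G2=1, G3=0, G4=0 [stuck-at-0] → 0 — matches
Only G4 stuck-at-0 reproduces the observed 0.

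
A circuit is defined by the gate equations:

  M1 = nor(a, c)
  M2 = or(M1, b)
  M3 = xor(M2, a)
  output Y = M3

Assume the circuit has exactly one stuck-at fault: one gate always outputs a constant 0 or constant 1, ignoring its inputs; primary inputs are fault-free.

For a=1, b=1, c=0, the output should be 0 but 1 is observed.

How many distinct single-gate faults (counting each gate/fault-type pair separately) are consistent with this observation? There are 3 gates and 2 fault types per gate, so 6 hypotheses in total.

2

Fault-free: M1=0, M2=1, M3=0 → 0. Observed 1.
  M1 stuck-at-0: output 0 ✗
  M1 stuck-at-1: output 0 ✗
  M2 stuck-at-0: output 1 ✓
  M2 stuck-at-1: output 0 ✗
  M3 stuck-at-0: output 0 ✗
  M3 stuck-at-1: output 1 ✓
Consistent faults: {M2 stuck-at-0, M3 stuck-at-1} — 2 in all.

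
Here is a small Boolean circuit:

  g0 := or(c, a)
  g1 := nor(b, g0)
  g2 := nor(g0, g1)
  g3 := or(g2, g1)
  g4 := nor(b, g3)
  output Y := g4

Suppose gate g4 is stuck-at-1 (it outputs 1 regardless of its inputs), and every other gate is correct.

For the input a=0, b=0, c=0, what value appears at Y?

Propagate with g4 forced: g0=0, g1=1, g2=0, g3=1, g4=1 [stuck-at-1].
So Y = 1. (Without the fault it would be 0.)

1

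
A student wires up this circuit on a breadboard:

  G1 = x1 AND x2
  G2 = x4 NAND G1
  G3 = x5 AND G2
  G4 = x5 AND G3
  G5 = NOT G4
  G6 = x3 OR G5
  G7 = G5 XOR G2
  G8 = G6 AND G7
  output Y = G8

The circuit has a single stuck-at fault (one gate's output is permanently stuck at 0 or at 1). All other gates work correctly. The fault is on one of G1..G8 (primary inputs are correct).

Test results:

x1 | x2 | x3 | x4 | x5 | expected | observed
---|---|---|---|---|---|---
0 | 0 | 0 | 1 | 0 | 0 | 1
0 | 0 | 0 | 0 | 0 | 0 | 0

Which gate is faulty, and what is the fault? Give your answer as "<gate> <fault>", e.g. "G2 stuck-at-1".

G1 stuck-at-1

Fault-free values for test 1 (x1=0, x2=0, x3=0, x4=1, x5=0): G1=0, G2=1, G3=0, G4=0, G5=1, G6=1, G7=0, G8=0, giving Y=0. Observed 1.
Test 1: faults giving observed 1 are {G1 stuck-at-1, G2 stuck-at-0, G7 stuck-at-1, G8 stuck-at-1}.
Test 2 (x1=0, x2=0, x3=0, x4=0, x5=0): fault-free G1=0, G2=1, G3=0, G4=0, G5=1, G6=1, G7=0, G8=0 → 0; observed 0. Eliminates G2 stuck-at-0, G7 stuck-at-1, G8 stuck-at-1.
Only G1 stuck-at-1 is consistent with every test.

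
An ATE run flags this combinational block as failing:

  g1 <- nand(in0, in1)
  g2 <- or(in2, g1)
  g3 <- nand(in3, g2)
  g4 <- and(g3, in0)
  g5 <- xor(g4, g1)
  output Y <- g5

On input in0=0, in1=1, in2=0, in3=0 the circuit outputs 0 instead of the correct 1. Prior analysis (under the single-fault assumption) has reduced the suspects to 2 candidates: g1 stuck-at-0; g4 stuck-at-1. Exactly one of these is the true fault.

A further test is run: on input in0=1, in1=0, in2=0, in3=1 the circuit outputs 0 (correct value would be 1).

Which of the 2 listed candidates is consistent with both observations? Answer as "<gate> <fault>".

g4 stuck-at-1

Evaluate each candidate on input in0=1, in1=0, in2=0, in3=1:
  g1 stuck-at-0: g1=0 [stuck-at-0], g2=0, g3=1, g4=1, g5=1 → 1 — eliminated
  g4 stuck-at-1: g1=1, g2=1, g3=0, g4=1 [stuck-at-1], g5=0 → 0 — matches
Only g4 stuck-at-1 reproduces the observed 0.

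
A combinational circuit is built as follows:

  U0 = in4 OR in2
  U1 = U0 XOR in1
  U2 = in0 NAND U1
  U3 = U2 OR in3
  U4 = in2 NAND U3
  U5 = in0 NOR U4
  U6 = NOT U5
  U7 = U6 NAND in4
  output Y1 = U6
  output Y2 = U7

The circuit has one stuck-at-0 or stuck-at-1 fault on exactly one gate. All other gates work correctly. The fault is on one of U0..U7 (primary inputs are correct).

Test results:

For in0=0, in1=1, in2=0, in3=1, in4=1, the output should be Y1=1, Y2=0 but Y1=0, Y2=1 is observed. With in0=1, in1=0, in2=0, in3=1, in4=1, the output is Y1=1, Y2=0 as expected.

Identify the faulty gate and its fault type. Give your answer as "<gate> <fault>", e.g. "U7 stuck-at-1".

Fault-free values for test 1 (in0=0, in1=1, in2=0, in3=1, in4=1): U0=1, U1=0, U2=1, U3=1, U4=1, U5=0, U6=1, U7=0, giving Y1=1, Y2=0. Observed Y1=0, Y2=1.
Test 1: faults giving observed Y1=0, Y2=1 are {U4 stuck-at-0, U5 stuck-at-1, U6 stuck-at-0}.
Test 2 (in0=1, in1=0, in2=0, in3=1, in4=1): fault-free U0=1, U1=1, U2=0, U3=1, U4=1, U5=0, U6=1, U7=0 → Y1=1, Y2=0; observed Y1=1, Y2=0. Eliminates U5 stuck-at-1, U6 stuck-at-0.
Only U4 stuck-at-0 is consistent with every test.

U4 stuck-at-0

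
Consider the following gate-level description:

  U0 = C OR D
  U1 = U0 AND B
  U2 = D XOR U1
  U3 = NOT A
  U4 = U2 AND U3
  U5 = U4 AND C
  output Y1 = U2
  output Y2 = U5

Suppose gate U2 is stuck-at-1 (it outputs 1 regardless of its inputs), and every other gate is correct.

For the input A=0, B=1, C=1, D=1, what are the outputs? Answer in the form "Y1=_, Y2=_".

Propagate with U2 forced: U0=1, U1=1, U2=1 [stuck-at-1], U3=1, U4=1, U5=1.
So the outputs are Y1=1, Y2=1. (Without the fault they would be Y1=0, Y2=0.)

Y1=1, Y2=1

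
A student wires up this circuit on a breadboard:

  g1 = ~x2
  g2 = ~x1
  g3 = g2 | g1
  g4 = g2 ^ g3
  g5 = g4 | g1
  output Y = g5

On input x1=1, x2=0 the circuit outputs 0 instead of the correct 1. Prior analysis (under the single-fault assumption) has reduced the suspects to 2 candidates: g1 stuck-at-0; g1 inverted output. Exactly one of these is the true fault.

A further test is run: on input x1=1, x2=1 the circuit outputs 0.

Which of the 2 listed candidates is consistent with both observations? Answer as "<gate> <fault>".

g1 stuck-at-0

Evaluate each candidate on input x1=1, x2=1:
  g1 stuck-at-0: g1=0 [stuck-at-0], g2=0, g3=0, g4=0, g5=0 → 0 — matches
  g1 inverted output: g1=1 [inverted output], g2=0, g3=1, g4=1, g5=1 → 1 — eliminated
Only g1 stuck-at-0 reproduces the observed 0.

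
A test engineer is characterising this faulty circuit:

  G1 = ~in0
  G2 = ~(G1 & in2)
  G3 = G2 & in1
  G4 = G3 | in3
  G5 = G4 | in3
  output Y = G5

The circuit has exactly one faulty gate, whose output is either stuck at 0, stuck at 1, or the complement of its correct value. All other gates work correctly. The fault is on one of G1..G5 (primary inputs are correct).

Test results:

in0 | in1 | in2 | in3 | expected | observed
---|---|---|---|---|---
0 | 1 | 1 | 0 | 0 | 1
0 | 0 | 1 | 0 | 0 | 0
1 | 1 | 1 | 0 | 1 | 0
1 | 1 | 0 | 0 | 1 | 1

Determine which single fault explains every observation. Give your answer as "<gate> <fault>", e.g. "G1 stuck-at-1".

G1 inverted output

Fault-free values for test 1 (in0=0, in1=1, in2=1, in3=0): G1=1, G2=0, G3=0, G4=0, G5=0, giving Y=0. Observed 1.
Test 1: faults giving observed 1 are {G1 stuck-at-0, G1 inverted output, G2 stuck-at-1, G2 inverted output, G3 stuck-at-1, G3 inverted output, G4 stuck-at-1, G4 inverted output, G5 stuck-at-1, G5 inverted output}.
Test 2 (in0=0, in1=0, in2=1, in3=0): fault-free G1=1, G2=0, G3=0, G4=0, G5=0 → 0; observed 0. Eliminates G3 stuck-at-1, G3 inverted output, G4 stuck-at-1, G4 inverted output, G5 stuck-at-1, G5 inverted output.
Test 3 (in0=1, in1=1, in2=1, in3=0): fault-free G1=0, G2=1, G3=1, G4=1, G5=1 → 1; observed 0. Eliminates G1 stuck-at-0, G2 stuck-at-1.
Test 4 (in0=1, in1=1, in2=0, in3=0): fault-free G1=0, G2=1, G3=1, G4=1, G5=1 → 1; observed 1. Eliminates G2 inverted output.
Only G1 inverted output is consistent with every test.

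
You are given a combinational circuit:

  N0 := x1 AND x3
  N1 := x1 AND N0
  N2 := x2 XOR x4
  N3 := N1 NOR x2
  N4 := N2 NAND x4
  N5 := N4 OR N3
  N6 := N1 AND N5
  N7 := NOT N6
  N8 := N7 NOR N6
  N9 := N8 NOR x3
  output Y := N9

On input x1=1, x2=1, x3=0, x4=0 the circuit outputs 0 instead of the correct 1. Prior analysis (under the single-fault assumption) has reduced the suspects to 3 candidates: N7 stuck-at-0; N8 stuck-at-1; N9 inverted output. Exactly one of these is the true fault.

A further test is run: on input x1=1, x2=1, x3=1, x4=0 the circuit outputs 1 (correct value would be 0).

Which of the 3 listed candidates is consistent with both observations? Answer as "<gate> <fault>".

Evaluate each candidate on input x1=1, x2=1, x3=1, x4=0:
  N7 stuck-at-0: N0=1, N1=1, N2=1, N3=0, N4=1, N5=1, N6=1, N7=0 [stuck-at-0], N8=0, N9=0 → 0 — eliminated
  N8 stuck-at-1: N0=1, N1=1, N2=1, N3=0, N4=1, N5=1, N6=1, N7=0, N8=1 [stuck-at-1], N9=0 → 0 — eliminated
  N9 inverted output: N0=1, N1=1, N2=1, N3=0, N4=1, N5=1, N6=1, N7=0, N8=0, N9=1 [inverted output] → 1 — matches
Only N9 inverted output reproduces the observed 1.

N9 inverted output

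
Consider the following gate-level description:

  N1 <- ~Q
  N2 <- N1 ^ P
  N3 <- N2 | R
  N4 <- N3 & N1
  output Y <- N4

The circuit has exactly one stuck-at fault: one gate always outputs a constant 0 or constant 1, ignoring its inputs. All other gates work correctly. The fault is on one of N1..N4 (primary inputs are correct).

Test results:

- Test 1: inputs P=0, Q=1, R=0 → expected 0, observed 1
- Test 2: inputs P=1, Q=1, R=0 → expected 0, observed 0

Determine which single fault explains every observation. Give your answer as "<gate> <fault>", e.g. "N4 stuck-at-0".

N1 stuck-at-1

Fault-free values for test 1 (P=0, Q=1, R=0): N1=0, N2=0, N3=0, N4=0, giving Y=0. Observed 1.
Test 1: faults giving observed 1 are {N1 stuck-at-1, N4 stuck-at-1}.
Test 2 (P=1, Q=1, R=0): fault-free N1=0, N2=1, N3=1, N4=0 → 0; observed 0. Eliminates N4 stuck-at-1.
Only N1 stuck-at-1 is consistent with every test.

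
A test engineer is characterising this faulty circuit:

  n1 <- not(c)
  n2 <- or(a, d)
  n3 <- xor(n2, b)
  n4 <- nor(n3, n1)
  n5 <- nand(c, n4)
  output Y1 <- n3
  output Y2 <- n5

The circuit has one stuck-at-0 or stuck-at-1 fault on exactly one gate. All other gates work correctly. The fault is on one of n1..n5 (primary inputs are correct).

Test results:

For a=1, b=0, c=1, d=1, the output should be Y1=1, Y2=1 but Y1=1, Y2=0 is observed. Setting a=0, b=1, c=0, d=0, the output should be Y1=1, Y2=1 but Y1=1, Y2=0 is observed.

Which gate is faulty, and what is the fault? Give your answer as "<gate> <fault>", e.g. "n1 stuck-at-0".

n5 stuck-at-0

Fault-free values for test 1 (a=1, b=0, c=1, d=1): n1=0, n2=1, n3=1, n4=0, n5=1, giving Y1=1, Y2=1. Observed Y1=1, Y2=0.
Test 1: faults giving observed Y1=1, Y2=0 are {n4 stuck-at-1, n5 stuck-at-0}.
Test 2 (a=0, b=1, c=0, d=0): fault-free n1=1, n2=0, n3=1, n4=0, n5=1 → Y1=1, Y2=1; observed Y1=1, Y2=0. Eliminates n4 stuck-at-1.
Only n5 stuck-at-0 is consistent with every test.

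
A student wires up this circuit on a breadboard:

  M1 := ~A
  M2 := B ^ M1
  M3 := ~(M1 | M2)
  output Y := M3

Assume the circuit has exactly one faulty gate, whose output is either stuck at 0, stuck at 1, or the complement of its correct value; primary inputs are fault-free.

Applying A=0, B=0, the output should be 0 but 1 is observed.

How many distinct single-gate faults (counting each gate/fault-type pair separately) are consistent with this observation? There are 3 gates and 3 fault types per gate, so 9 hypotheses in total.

4

Fault-free: M1=1, M2=1, M3=0 → 0. Observed 1.
  M1 stuck-at-0: output 1 ✓
  M1 stuck-at-1: output 0 ✗
  M1 inverted output: output 1 ✓
  M2 stuck-at-0: output 0 ✗
  M2 stuck-at-1: output 0 ✗
  M2 inverted output: output 0 ✗
  M3 stuck-at-0: output 0 ✗
  M3 stuck-at-1: output 1 ✓
  M3 inverted output: output 1 ✓
Consistent faults: {M1 stuck-at-0, M1 inverted output, M3 stuck-at-1, M3 inverted output} — 4 in all.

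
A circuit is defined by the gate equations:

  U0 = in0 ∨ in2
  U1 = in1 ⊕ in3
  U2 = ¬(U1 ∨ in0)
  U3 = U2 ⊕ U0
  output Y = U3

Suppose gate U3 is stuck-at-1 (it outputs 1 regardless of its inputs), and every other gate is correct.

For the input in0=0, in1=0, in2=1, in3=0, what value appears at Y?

1

Propagate with U3 forced: U0=1, U1=0, U2=1, U3=1 [stuck-at-1].
So Y = 1. (Without the fault it would be 0.)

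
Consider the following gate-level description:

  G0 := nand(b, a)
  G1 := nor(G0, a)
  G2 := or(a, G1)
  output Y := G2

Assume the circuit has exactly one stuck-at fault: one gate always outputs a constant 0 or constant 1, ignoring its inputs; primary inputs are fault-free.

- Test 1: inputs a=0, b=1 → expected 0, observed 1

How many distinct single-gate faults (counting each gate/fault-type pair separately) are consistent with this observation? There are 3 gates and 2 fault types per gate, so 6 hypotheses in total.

Fault-free: G0=1, G1=0, G2=0 → 0. Observed 1.
  G0 stuck-at-0: output 1 ✓
  G0 stuck-at-1: output 0 ✗
  G1 stuck-at-0: output 0 ✗
  G1 stuck-at-1: output 1 ✓
  G2 stuck-at-0: output 0 ✗
  G2 stuck-at-1: output 1 ✓
Consistent faults: {G0 stuck-at-0, G1 stuck-at-1, G2 stuck-at-1} — 3 in all.

3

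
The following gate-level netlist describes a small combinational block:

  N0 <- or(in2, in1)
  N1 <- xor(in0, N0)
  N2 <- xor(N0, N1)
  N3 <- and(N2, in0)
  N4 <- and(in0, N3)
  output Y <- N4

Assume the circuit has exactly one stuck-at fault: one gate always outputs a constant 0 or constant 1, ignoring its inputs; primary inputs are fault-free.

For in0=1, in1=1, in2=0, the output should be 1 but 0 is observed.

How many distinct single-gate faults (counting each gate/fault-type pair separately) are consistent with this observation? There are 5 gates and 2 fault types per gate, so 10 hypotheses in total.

Fault-free: N0=1, N1=0, N2=1, N3=1, N4=1 → 1. Observed 0.
  N0 stuck-at-0: output 1 ✗
  N0 stuck-at-1: output 1 ✗
  N1 stuck-at-0: output 1 ✗
  N1 stuck-at-1: output 0 ✓
  N2 stuck-at-0: output 0 ✓
  N2 stuck-at-1: output 1 ✗
  N3 stuck-at-0: output 0 ✓
  N3 stuck-at-1: output 1 ✗
  N4 stuck-at-0: output 0 ✓
  N4 stuck-at-1: output 1 ✗
Consistent faults: {N1 stuck-at-1, N2 stuck-at-0, N3 stuck-at-0, N4 stuck-at-0} — 4 in all.

4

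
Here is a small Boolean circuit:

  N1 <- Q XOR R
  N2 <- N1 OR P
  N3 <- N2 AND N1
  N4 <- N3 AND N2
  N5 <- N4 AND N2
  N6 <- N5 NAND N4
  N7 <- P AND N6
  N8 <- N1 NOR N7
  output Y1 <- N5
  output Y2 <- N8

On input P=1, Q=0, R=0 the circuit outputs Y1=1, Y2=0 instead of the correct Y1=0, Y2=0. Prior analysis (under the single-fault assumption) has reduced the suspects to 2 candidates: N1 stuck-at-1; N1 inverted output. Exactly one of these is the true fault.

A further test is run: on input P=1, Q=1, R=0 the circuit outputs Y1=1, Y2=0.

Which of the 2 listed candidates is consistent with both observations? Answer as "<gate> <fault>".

N1 stuck-at-1

Evaluate each candidate on input P=1, Q=1, R=0:
  N1 stuck-at-1: N1=1 [stuck-at-1], N2=1, N3=1, N4=1, N5=1, N6=0, N7=0, N8=0 → Y1=1, Y2=0 — matches
  N1 inverted output: N1=0 [inverted output], N2=1, N3=0, N4=0, N5=0, N6=1, N7=1, N8=0 → Y1=0, Y2=0 — eliminated
Only N1 stuck-at-1 reproduces the observed Y1=1, Y2=0.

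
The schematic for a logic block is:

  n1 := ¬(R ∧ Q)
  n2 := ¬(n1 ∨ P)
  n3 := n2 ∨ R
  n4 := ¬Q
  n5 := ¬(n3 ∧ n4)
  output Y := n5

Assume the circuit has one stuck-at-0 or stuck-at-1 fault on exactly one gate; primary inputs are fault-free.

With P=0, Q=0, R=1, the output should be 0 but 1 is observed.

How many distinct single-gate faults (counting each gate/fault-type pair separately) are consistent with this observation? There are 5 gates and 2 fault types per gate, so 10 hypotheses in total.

Fault-free: n1=1, n2=0, n3=1, n4=1, n5=0 → 0. Observed 1.
  n1 stuck-at-0: output 0 ✗
  n1 stuck-at-1: output 0 ✗
  n2 stuck-at-0: output 0 ✗
  n2 stuck-at-1: output 0 ✗
  n3 stuck-at-0: output 1 ✓
  n3 stuck-at-1: output 0 ✗
  n4 stuck-at-0: output 1 ✓
  n4 stuck-at-1: output 0 ✗
  n5 stuck-at-0: output 0 ✗
  n5 stuck-at-1: output 1 ✓
Consistent faults: {n3 stuck-at-0, n4 stuck-at-0, n5 stuck-at-1} — 3 in all.

3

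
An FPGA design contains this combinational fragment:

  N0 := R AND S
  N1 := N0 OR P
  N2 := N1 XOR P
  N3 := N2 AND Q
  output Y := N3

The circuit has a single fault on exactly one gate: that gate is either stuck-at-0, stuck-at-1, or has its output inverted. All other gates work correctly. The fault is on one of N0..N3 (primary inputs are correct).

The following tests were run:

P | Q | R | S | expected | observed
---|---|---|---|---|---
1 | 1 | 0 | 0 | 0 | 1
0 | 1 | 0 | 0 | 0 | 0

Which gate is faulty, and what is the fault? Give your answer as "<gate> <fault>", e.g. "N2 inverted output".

Fault-free values for test 1 (P=1, Q=1, R=0, S=0): N0=0, N1=1, N2=0, N3=0, giving Y=0. Observed 1.
Test 1: faults giving observed 1 are {N1 stuck-at-0, N1 inverted output, N2 stuck-at-1, N2 inverted output, N3 stuck-at-1, N3 inverted output}.
Test 2 (P=0, Q=1, R=0, S=0): fault-free N0=0, N1=0, N2=0, N3=0 → 0; observed 0. Eliminates N1 inverted output, N2 stuck-at-1, N2 inverted output, N3 stuck-at-1, N3 inverted output.
Only N1 stuck-at-0 is consistent with every test.

N1 stuck-at-0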